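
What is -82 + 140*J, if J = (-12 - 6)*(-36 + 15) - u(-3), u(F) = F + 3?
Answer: 52838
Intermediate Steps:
u(F) = 3 + F
J = 378 (J = (-12 - 6)*(-36 + 15) - (3 - 3) = -18*(-21) - 1*0 = 378 + 0 = 378)
-82 + 140*J = -82 + 140*378 = -82 + 52920 = 52838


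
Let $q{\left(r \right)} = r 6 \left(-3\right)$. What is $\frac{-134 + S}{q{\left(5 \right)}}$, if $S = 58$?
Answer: $\frac{38}{45} \approx 0.84444$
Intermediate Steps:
$q{\left(r \right)} = - 18 r$ ($q{\left(r \right)} = 6 r \left(-3\right) = - 18 r$)
$\frac{-134 + S}{q{\left(5 \right)}} = \frac{-134 + 58}{\left(-18\right) 5} = - \frac{76}{-90} = \left(-76\right) \left(- \frac{1}{90}\right) = \frac{38}{45}$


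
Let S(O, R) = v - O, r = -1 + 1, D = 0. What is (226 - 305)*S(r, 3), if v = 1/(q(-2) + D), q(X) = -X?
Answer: -79/2 ≈ -39.500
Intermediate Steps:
v = 1/2 (v = 1/(-1*(-2) + 0) = 1/(2 + 0) = 1/2 ≈ 0.50000)
r = 0
S(O, R) = 1/2 - O
(226 - 305)*S(r, 3) = (226 - 305)*(1/2 - 1*0) = -79*(1/2 + 0) = -79*1/2 = -79/2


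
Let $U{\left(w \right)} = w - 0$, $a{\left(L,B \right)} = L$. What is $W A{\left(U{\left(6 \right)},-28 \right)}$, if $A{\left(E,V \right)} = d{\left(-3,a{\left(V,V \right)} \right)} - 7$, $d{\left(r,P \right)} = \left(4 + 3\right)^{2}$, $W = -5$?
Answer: $-210$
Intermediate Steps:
$d{\left(r,P \right)} = 49$ ($d{\left(r,P \right)} = 7^{2} = 49$)
$U{\left(w \right)} = w$ ($U{\left(w \right)} = w + 0 = w$)
$A{\left(E,V \right)} = 42$ ($A{\left(E,V \right)} = 49 - 7 = 42$)
$W A{\left(U{\left(6 \right)},-28 \right)} = \left(-5\right) 42 = -210$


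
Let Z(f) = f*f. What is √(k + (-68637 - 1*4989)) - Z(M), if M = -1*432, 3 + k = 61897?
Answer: -186624 + 2*I*√2933 ≈ -1.8662e+5 + 108.31*I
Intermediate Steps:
k = 61894 (k = -3 + 61897 = 61894)
M = -432
Z(f) = f²
√(k + (-68637 - 1*4989)) - Z(M) = √(61894 + (-68637 - 1*4989)) - 1*(-432)² = √(61894 + (-68637 - 4989)) - 1*186624 = √(61894 - 73626) - 186624 = √(-11732) - 186624 = 2*I*√2933 - 186624 = -186624 + 2*I*√2933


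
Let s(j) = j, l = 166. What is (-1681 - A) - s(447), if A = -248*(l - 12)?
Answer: 36064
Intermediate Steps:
A = -38192 (A = -248*(166 - 12) = -248*154 = -38192)
(-1681 - A) - s(447) = (-1681 - 1*(-38192)) - 1*447 = (-1681 + 38192) - 447 = 36511 - 447 = 36064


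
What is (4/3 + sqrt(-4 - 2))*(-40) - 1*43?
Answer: -289/3 - 40*I*sqrt(6) ≈ -96.333 - 97.98*I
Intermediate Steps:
(4/3 + sqrt(-4 - 2))*(-40) - 1*43 = ((1/3)*4 + sqrt(-6))*(-40) - 43 = (4/3 + I*sqrt(6))*(-40) - 43 = (-160/3 - 40*I*sqrt(6)) - 43 = -289/3 - 40*I*sqrt(6)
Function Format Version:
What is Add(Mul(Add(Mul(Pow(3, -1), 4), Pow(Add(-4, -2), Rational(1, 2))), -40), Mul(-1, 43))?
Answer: Add(Rational(-289, 3), Mul(-40, I, Pow(6, Rational(1, 2)))) ≈ Add(-96.333, Mul(-97.980, I))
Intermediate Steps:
Add(Mul(Add(Mul(Pow(3, -1), 4), Pow(Add(-4, -2), Rational(1, 2))), -40), Mul(-1, 43)) = Add(Mul(Add(Mul(Rational(1, 3), 4), Pow(-6, Rational(1, 2))), -40), -43) = Add(Mul(Add(Rational(4, 3), Mul(I, Pow(6, Rational(1, 2)))), -40), -43) = Add(Add(Rational(-160, 3), Mul(-40, I, Pow(6, Rational(1, 2)))), -43) = Add(Rational(-289, 3), Mul(-40, I, Pow(6, Rational(1, 2))))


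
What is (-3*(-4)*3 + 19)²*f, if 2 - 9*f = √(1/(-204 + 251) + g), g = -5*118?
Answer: 6050/9 - 3025*I*√144807/141 ≈ 672.22 - 8164.0*I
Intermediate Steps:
g = -590
f = 2/9 - I*√144807/141 (f = 2/9 - √(1/(-204 + 251) - 590)/9 = 2/9 - √(1/47 - 590)/9 = 2/9 - I*√144807/141 ≈ 0.22222 - 2.6988*I)
(-3*(-4)*3 + 19)²*f = (-3*(-4)*3 + 19)²*(2/9 - I*√144807/141) = (12*3 + 19)²*(2/9 - I*√144807/141) = (36 + 19)²*(2/9 - I*√144807/141) = 55²*(2/9 - I*√144807/141) = 3025*(2/9 - I*√144807/141) = 6050/9 - 3025*I*√144807/141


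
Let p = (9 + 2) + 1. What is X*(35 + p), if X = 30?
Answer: 1410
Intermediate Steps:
p = 12 (p = 11 + 1 = 12)
X*(35 + p) = 30*(35 + 12) = 30*47 = 1410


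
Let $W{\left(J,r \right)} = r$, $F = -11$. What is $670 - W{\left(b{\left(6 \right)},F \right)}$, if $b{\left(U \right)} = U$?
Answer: $681$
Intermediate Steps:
$670 - W{\left(b{\left(6 \right)},F \right)} = 670 - -11 = 670 + 11 = 681$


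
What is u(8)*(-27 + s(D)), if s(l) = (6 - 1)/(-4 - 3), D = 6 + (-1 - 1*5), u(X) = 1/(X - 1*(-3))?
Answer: -194/77 ≈ -2.5195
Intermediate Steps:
u(X) = 1/(3 + X) (u(X) = 1/(X + 3) = 1/(3 + X))
D = 0 (D = 6 + (-1 - 5) = 6 - 6 = 0)
s(l) = -5/7 (s(l) = 5/(-7) = 5*(-⅐) = -5/7)
u(8)*(-27 + s(D)) = (-27 - 5/7)/(3 + 8) = -194/7/11 = (1/11)*(-194/7) = -194/77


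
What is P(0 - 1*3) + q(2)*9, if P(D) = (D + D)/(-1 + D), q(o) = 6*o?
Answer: 219/2 ≈ 109.50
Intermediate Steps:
P(D) = 2*D/(-1 + D) (P(D) = (2*D)/(-1 + D) = 2*D/(-1 + D))
P(0 - 1*3) + q(2)*9 = 2*(0 - 1*3)/(-1 + (0 - 1*3)) + (6*2)*9 = 2*(0 - 3)/(-1 + (0 - 3)) + 12*9 = 2*(-3)/(-1 - 3) + 108 = 2*(-3)/(-4) + 108 = 2*(-3)*(-¼) + 108 = 3/2 + 108 = 219/2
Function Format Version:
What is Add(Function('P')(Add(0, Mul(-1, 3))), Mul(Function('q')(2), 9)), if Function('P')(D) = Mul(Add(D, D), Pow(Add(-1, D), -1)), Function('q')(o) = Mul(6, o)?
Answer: Rational(219, 2) ≈ 109.50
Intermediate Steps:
Function('P')(D) = Mul(2, D, Pow(Add(-1, D), -1)) (Function('P')(D) = Mul(Mul(2, D), Pow(Add(-1, D), -1)) = Mul(2, D, Pow(Add(-1, D), -1)))
Add(Function('P')(Add(0, Mul(-1, 3))), Mul(Function('q')(2), 9)) = Add(Mul(2, Add(0, Mul(-1, 3)), Pow(Add(-1, Add(0, Mul(-1, 3))), -1)), Mul(Mul(6, 2), 9)) = Add(Mul(2, Add(0, -3), Pow(Add(-1, Add(0, -3)), -1)), Mul(12, 9)) = Add(Mul(2, -3, Pow(Add(-1, -3), -1)), 108) = Add(Mul(2, -3, Pow(-4, -1)), 108) = Add(Mul(2, -3, Rational(-1, 4)), 108) = Add(Rational(3, 2), 108) = Rational(219, 2)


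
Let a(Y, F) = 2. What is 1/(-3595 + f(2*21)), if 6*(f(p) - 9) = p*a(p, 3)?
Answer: -1/3572 ≈ -0.00027996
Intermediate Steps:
f(p) = 9 + p/3 (f(p) = 9 + (p*2)/6 = 9 + (2*p)/6 = 9 + p/3)
1/(-3595 + f(2*21)) = 1/(-3595 + (9 + (2*21)/3)) = 1/(-3595 + (9 + (⅓)*42)) = 1/(-3595 + (9 + 14)) = 1/(-3595 + 23) = 1/(-3572) = -1/3572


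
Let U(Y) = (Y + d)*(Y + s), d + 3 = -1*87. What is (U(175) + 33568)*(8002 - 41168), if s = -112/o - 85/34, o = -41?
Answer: -65899863603/41 ≈ -1.6073e+9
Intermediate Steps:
d = -90 (d = -3 - 1*87 = -3 - 87 = -90)
s = 19/82 (s = -112/(-41) - 85/34 = -112*(-1/41) - 85*1/34 = 112/41 - 5/2 = 19/82 ≈ 0.23171)
U(Y) = (-90 + Y)*(19/82 + Y) (U(Y) = (Y - 90)*(Y + 19/82) = (-90 + Y)*(19/82 + Y))
(U(175) + 33568)*(8002 - 41168) = ((-855/41 + 175² - 7361/82*175) + 33568)*(8002 - 41168) = ((-855/41 + 30625 - 1288175/82) + 33568)*(-33166) = (1221365/82 + 33568)*(-33166) = (3973941/82)*(-33166) = -65899863603/41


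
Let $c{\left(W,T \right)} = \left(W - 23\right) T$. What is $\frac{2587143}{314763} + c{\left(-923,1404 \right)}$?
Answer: $- \frac{139353531083}{104921} \approx -1.3282 \cdot 10^{6}$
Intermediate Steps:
$c{\left(W,T \right)} = T \left(-23 + W\right)$ ($c{\left(W,T \right)} = \left(-23 + W\right) T = T \left(-23 + W\right)$)
$\frac{2587143}{314763} + c{\left(-923,1404 \right)} = \frac{2587143}{314763} + 1404 \left(-23 - 923\right) = 2587143 \cdot \frac{1}{314763} + 1404 \left(-946\right) = \frac{862381}{104921} - 1328184 = - \frac{139353531083}{104921}$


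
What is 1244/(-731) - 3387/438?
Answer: -1006923/106726 ≈ -9.4347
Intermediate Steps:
1244/(-731) - 3387/438 = 1244*(-1/731) - 3387*1/438 = -1244/731 - 1129/146 = -1006923/106726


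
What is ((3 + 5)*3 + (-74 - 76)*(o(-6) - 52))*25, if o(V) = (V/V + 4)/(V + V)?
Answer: 394325/2 ≈ 1.9716e+5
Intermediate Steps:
o(V) = 5/(2*V) (o(V) = (1 + 4)/((2*V)) = 5*(1/(2*V)) = 5/(2*V))
((3 + 5)*3 + (-74 - 76)*(o(-6) - 52))*25 = ((3 + 5)*3 + (-74 - 76)*((5/2)/(-6) - 52))*25 = (8*3 - 150*((5/2)*(-⅙) - 52))*25 = (24 - 150*(-5/12 - 52))*25 = (24 - 150*(-629/12))*25 = (24 + 15725/2)*25 = (15773/2)*25 = 394325/2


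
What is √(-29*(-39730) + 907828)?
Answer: √2059998 ≈ 1435.3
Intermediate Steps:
√(-29*(-39730) + 907828) = √(1152170 + 907828) = √2059998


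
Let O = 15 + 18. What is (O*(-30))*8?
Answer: -7920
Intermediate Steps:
O = 33
(O*(-30))*8 = (33*(-30))*8 = -990*8 = -7920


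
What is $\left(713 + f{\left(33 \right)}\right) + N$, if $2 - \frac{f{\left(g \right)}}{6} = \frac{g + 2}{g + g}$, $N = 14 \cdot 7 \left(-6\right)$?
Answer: $\frac{1472}{11} \approx 133.82$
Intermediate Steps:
$N = -588$ ($N = 98 \left(-6\right) = -588$)
$f{\left(g \right)} = 12 - \frac{3 \left(2 + g\right)}{g}$ ($f{\left(g \right)} = 12 - 6 \frac{g + 2}{g + g} = 12 - 6 \frac{2 + g}{2 g} = 12 - \frac{3 \left(2 + g\right)}{g}$)
$\left(713 + f{\left(33 \right)}\right) + N = \left(713 + \left(9 - \frac{6}{33}\right)\right) - 588 = \left(713 + \left(9 - \frac{2}{11}\right)\right) - 588 = \left(713 + \frac{97}{11}\right) - 588 = \frac{7940}{11} - 588 = \frac{1472}{11}$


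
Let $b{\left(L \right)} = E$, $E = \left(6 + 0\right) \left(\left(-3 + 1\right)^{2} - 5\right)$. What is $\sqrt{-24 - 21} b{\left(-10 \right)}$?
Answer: $- 18 i \sqrt{5} \approx - 40.249 i$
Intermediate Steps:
$E = -6$ ($E = 6 \left(\left(-2\right)^{2} - 5\right) = 6 \left(4 - 5\right) = 6 \left(-1\right) = -6$)
$b{\left(L \right)} = -6$
$\sqrt{-24 - 21} b{\left(-10 \right)} = \sqrt{-24 - 21} \left(-6\right) = \sqrt{-45} \left(-6\right) = 3 i \sqrt{5} \left(-6\right) = - 18 i \sqrt{5}$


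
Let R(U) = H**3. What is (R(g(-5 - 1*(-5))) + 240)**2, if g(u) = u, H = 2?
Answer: 61504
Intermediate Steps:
R(U) = 8 (R(U) = 2**3 = 8)
(R(g(-5 - 1*(-5))) + 240)**2 = (8 + 240)**2 = 248**2 = 61504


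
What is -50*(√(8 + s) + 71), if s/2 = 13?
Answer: -3550 - 50*√34 ≈ -3841.5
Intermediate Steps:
s = 26 (s = 2*13 = 26)
-50*(√(8 + s) + 71) = -50*(√(8 + 26) + 71) = -50*(√34 + 71) = -50*(71 + √34) = -3550 - 50*√34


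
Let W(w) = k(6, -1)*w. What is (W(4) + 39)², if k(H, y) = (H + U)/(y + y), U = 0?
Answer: 729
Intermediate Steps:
k(H, y) = H/(2*y) (k(H, y) = (H + 0)/(y + y) = H/((2*y)) = H*(1/(2*y)) = H/(2*y))
W(w) = -3*w (W(w) = ((½)*6/(-1))*w = ((½)*6*(-1))*w = -3*w)
(W(4) + 39)² = (-3*4 + 39)² = (-12 + 39)² = 27² = 729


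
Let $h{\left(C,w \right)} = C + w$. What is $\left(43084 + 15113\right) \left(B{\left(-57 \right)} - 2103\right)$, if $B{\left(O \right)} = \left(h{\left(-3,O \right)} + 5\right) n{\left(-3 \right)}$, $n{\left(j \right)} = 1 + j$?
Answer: $-115986621$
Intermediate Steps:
$B{\left(O \right)} = -4 - 2 O$ ($B{\left(O \right)} = \left(\left(-3 + O\right) + 5\right) \left(1 - 3\right) = \left(2 + O\right) \left(-2\right) = -4 - 2 O$)
$\left(43084 + 15113\right) \left(B{\left(-57 \right)} - 2103\right) = \left(43084 + 15113\right) \left(\left(-4 - -114\right) - 2103\right) = 58197 \left(\left(-4 + 114\right) - 2103\right) = 58197 \left(110 - 2103\right) = 58197 \left(-1993\right) = -115986621$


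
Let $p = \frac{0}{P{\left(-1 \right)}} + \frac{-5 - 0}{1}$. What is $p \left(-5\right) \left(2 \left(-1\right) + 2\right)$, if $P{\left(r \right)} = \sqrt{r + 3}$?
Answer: $0$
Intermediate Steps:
$P{\left(r \right)} = \sqrt{3 + r}$
$p = -5$ ($p = \frac{0}{\sqrt{3 - 1}} + \frac{-5 - 0}{1} = \frac{0}{\sqrt{2}} + \left(-5 + 0\right) 1 = 0 \frac{\sqrt{2}}{2} - 5 = 0 - 5 = -5$)
$p \left(-5\right) \left(2 \left(-1\right) + 2\right) = \left(-5\right) \left(-5\right) \left(2 \left(-1\right) + 2\right) = 25 \left(-2 + 2\right) = 25 \cdot 0 = 0$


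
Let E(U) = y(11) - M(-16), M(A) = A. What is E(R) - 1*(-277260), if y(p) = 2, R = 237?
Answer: 277278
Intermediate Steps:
E(U) = 18 (E(U) = 2 - 1*(-16) = 2 + 16 = 18)
E(R) - 1*(-277260) = 18 - 1*(-277260) = 18 + 277260 = 277278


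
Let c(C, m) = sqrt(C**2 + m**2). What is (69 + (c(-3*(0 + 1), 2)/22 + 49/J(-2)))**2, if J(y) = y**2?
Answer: 12780677/1936 + 325*sqrt(13)/44 ≈ 6628.2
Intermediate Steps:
(69 + (c(-3*(0 + 1), 2)/22 + 49/J(-2)))**2 = (69 + (sqrt((-3*(0 + 1))**2 + 2**2)/22 + 49/((-2)**2)))**2 = (69 + (sqrt((-3*1)**2 + 4)*(1/22) + 49/4))**2 = (69 + (sqrt((-3)**2 + 4)*(1/22) + 49*(1/4)))**2 = (69 + (sqrt(9 + 4)*(1/22) + 49/4))**2 = (69 + (sqrt(13)*(1/22) + 49/4))**2 = (69 + (sqrt(13)/22 + 49/4))**2 = (69 + (49/4 + sqrt(13)/22))**2 = (325/4 + sqrt(13)/22)**2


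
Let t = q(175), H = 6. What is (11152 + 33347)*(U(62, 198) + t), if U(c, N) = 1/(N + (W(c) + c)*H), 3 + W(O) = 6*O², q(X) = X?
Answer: 51520944319/6616 ≈ 7.7873e+6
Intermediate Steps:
W(O) = -3 + 6*O²
t = 175
U(c, N) = 1/(-18 + N + 6*c + 36*c²) (U(c, N) = 1/(N + ((-3 + 6*c²) + c)*6) = 1/(N + (-3 + c + 6*c²)*6) = 1/(N + (-18 + 6*c + 36*c²)) = 1/(-18 + N + 6*c + 36*c²))
(11152 + 33347)*(U(62, 198) + t) = (11152 + 33347)*(1/(-18 + 198 + 6*62 + 36*62²) + 175) = 44499*(1/(-18 + 198 + 372 + 36*3844) + 175) = 44499*(1/(-18 + 198 + 372 + 138384) + 175) = 44499*(1/138936 + 175) = 44499*(24313801/138936) = 51520944319/6616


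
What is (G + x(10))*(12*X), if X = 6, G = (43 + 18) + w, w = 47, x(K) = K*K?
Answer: 14976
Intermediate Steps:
x(K) = K²
G = 108 (G = (43 + 18) + 47 = 61 + 47 = 108)
(G + x(10))*(12*X) = (108 + 10²)*(12*6) = (108 + 100)*72 = 208*72 = 14976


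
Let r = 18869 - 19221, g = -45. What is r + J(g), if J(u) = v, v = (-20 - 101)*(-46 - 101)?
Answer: 17435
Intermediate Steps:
v = 17787 (v = -121*(-147) = 17787)
J(u) = 17787
r = -352
r + J(g) = -352 + 17787 = 17435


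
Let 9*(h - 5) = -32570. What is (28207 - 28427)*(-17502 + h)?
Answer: 41809460/9 ≈ 4.6455e+6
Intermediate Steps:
h = -32525/9 (h = 5 + (⅑)*(-32570) = 5 - 32570/9 = -32525/9 ≈ -3613.9)
(28207 - 28427)*(-17502 + h) = (28207 - 28427)*(-17502 - 32525/9) = -220*(-190043/9) = 41809460/9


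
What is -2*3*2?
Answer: -12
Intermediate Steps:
-2*3*2 = -6*2 = -12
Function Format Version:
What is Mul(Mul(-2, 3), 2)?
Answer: -12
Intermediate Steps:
Mul(Mul(-2, 3), 2) = Mul(-6, 2) = -12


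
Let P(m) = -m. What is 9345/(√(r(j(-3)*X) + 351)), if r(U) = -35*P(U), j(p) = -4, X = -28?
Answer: 9345*√4271/4271 ≈ 142.99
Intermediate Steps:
r(U) = 35*U (r(U) = -(-35)*U = 35*U)
9345/(√(r(j(-3)*X) + 351)) = 9345/(√(35*(-4*(-28)) + 351)) = 9345/(√(35*112 + 351)) = 9345/(√(3920 + 351)) = 9345/(√4271) = 9345*(√4271/4271) = 9345*√4271/4271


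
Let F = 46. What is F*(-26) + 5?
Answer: -1191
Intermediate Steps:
F*(-26) + 5 = 46*(-26) + 5 = -1196 + 5 = -1191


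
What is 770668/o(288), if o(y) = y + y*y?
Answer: 192667/20808 ≈ 9.2593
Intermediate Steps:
o(y) = y + y**2
770668/o(288) = 770668/((288*(1 + 288))) = 770668/((288*289)) = 770668/83232 = 770668*(1/83232) = 192667/20808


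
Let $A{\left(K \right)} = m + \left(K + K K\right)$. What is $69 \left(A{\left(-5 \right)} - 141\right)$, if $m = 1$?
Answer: $-8280$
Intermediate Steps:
$A{\left(K \right)} = 1 + K + K^{2}$ ($A{\left(K \right)} = 1 + \left(K + K K\right) = 1 + \left(K + K^{2}\right) = 1 + K + K^{2}$)
$69 \left(A{\left(-5 \right)} - 141\right) = 69 \left(\left(1 - 5 + \left(-5\right)^{2}\right) - 141\right) = 69 \left(\left(1 - 5 + 25\right) - 141\right) = 69 \left(21 - 141\right) = 69 \left(-120\right) = -8280$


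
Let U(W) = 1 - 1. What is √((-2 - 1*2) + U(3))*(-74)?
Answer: -148*I ≈ -148.0*I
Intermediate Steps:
U(W) = 0
√((-2 - 1*2) + U(3))*(-74) = √((-2 - 1*2) + 0)*(-74) = √((-2 - 2) + 0)*(-74) = √(-4 + 0)*(-74) = √(-4)*(-74) = (2*I)*(-74) = -148*I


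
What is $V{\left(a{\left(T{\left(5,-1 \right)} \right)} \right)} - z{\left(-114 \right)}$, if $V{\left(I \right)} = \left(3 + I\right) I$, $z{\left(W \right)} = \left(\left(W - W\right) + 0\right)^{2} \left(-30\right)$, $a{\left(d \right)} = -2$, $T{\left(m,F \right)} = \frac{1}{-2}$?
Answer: $-2$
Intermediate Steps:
$T{\left(m,F \right)} = - \frac{1}{2}$
$z{\left(W \right)} = 0$ ($z{\left(W \right)} = \left(0 + 0\right)^{2} \left(-30\right) = 0^{2} \left(-30\right) = 0 \left(-30\right) = 0$)
$V{\left(I \right)} = I \left(3 + I\right)$
$V{\left(a{\left(T{\left(5,-1 \right)} \right)} \right)} - z{\left(-114 \right)} = - 2 \left(3 - 2\right) - 0 = \left(-2\right) 1 + 0 = -2 + 0 = -2$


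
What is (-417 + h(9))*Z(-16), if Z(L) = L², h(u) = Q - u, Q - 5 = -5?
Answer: -109056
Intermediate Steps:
Q = 0 (Q = 5 - 5 = 0)
h(u) = -u (h(u) = 0 - u = -u)
(-417 + h(9))*Z(-16) = (-417 - 1*9)*(-16)² = (-417 - 9)*256 = -426*256 = -109056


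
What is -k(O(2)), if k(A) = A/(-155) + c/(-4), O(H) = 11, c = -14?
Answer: -1063/310 ≈ -3.4290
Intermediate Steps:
k(A) = 7/2 - A/155 (k(A) = A/(-155) - 14/(-4) = A*(-1/155) - 14*(-¼) = -A/155 + 7/2 = 7/2 - A/155)
-k(O(2)) = -(7/2 - 1/155*11) = -(7/2 - 11/155) = -1*1063/310 = -1063/310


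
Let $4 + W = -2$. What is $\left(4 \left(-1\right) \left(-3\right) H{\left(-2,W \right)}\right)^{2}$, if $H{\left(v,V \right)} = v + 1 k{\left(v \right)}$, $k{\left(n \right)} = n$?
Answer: $2304$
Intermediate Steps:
$W = -6$ ($W = -4 - 2 = -6$)
$H{\left(v,V \right)} = 2 v$ ($H{\left(v,V \right)} = v + 1 v = v + v = 2 v$)
$\left(4 \left(-1\right) \left(-3\right) H{\left(-2,W \right)}\right)^{2} = \left(4 \left(-1\right) \left(-3\right) 2 \left(-2\right)\right)^{2} = \left(\left(-4\right) \left(-3\right) \left(-4\right)\right)^{2} = \left(12 \left(-4\right)\right)^{2} = \left(-48\right)^{2} = 2304$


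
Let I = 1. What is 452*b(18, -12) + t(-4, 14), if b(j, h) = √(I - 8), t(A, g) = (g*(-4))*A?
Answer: 224 + 452*I*√7 ≈ 224.0 + 1195.9*I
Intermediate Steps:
t(A, g) = -4*A*g (t(A, g) = (-4*g)*A = -4*A*g)
b(j, h) = I*√7 (b(j, h) = √(1 - 8) = √(-7) = I*√7)
452*b(18, -12) + t(-4, 14) = 452*(I*√7) - 4*(-4)*14 = 452*I*√7 + 224 = 224 + 452*I*√7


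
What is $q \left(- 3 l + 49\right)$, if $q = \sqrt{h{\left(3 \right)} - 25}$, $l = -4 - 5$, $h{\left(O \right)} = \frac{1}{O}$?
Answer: $\frac{76 i \sqrt{222}}{3} \approx 377.46 i$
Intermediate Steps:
$l = -9$
$q = \frac{i \sqrt{222}}{3}$ ($q = \sqrt{\frac{1}{3} - 25} = \sqrt{- \frac{74}{3}} = \frac{i \sqrt{222}}{3} \approx 4.9666 i$)
$q \left(- 3 l + 49\right) = \frac{i \sqrt{222}}{3} \left(\left(-3\right) \left(-9\right) + 49\right) = \frac{i \sqrt{222}}{3} \left(27 + 49\right) = \frac{i \sqrt{222}}{3} \cdot 76 = \frac{76 i \sqrt{222}}{3}$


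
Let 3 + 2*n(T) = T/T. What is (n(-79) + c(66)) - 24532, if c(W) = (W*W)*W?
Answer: 262963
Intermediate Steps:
n(T) = -1 (n(T) = -3/2 + (T/T)/2 = -3/2 + (1/2)*1 = -3/2 + 1/2 = -1)
c(W) = W**3 (c(W) = W**2*W = W**3)
(n(-79) + c(66)) - 24532 = (-1 + 66**3) - 24532 = (-1 + 287496) - 24532 = 287495 - 24532 = 262963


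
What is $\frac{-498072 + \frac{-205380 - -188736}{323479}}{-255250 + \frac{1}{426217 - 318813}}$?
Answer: $\frac{5768162220057776}{2956045018628507} \approx 1.9513$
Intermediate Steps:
$\frac{-498072 + \frac{-205380 - -188736}{323479}}{-255250 + \frac{1}{426217 - 318813}} = \frac{-498072 + \left(-205380 + 188736\right) \frac{1}{323479}}{-255250 + \frac{1}{107404}} = \frac{-498072 - \frac{16644}{323479}}{-255250 + \frac{1}{107404}} = \frac{-498072 - \frac{16644}{323479}}{- \frac{27414870999}{107404}} = \left(- \frac{161115849132}{323479}\right) \left(- \frac{107404}{27414870999}\right) = \frac{5768162220057776}{2956045018628507}$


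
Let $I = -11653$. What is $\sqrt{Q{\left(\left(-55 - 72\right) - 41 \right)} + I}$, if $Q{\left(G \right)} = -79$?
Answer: $2 i \sqrt{2933} \approx 108.31 i$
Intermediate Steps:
$\sqrt{Q{\left(\left(-55 - 72\right) - 41 \right)} + I} = \sqrt{-79 - 11653} = \sqrt{-11732} = 2 i \sqrt{2933}$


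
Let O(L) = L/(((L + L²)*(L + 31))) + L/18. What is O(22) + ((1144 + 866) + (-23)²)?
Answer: 27868787/10971 ≈ 2540.2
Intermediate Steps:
O(L) = L/18 + L/((31 + L)*(L + L²)) (O(L) = L/(((L + L²)*(31 + L))) + L*(1/18) = L/(((31 + L)*(L + L²))) + L/18 = L*(1/((31 + L)*(L + L²))) + L/18 = L/((31 + L)*(L + L²)) + L/18 = L/18 + L/((31 + L)*(L + L²)))
O(22) + ((1144 + 866) + (-23)²) = (18 + 22³ + 31*22 + 32*22²)/(18*(31 + 22² + 32*22)) + ((1144 + 866) + (-23)²) = (18 + 10648 + 682 + 32*484)/(18*(31 + 484 + 704)) + (2010 + 529) = (1/18)*(18 + 10648 + 682 + 15488)/1219 + 2539 = (1/18)*(1/1219)*26836 + 2539 = 13418/10971 + 2539 = 27868787/10971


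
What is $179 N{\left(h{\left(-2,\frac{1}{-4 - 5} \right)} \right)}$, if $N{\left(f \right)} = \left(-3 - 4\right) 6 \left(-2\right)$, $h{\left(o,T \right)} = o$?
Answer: $15036$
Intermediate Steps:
$N{\left(f \right)} = 84$ ($N{\left(f \right)} = \left(-3 - 4\right) 6 \left(-2\right) = \left(-7\right) 6 \left(-2\right) = \left(-42\right) \left(-2\right) = 84$)
$179 N{\left(h{\left(-2,\frac{1}{-4 - 5} \right)} \right)} = 179 \cdot 84 = 15036$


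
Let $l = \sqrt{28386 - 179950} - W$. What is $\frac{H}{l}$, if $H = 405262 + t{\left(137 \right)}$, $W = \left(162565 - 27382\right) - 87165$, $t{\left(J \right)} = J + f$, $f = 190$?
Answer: $- \frac{9737786301}{1152939944} - \frac{405589 i \sqrt{37891}}{1152939944} \approx -8.446 - 0.068477 i$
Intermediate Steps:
$t{\left(J \right)} = 190 + J$ ($t{\left(J \right)} = J + 190 = 190 + J$)
$W = 48018$ ($W = 135183 - 87165 = 48018$)
$l = -48018 + 2 i \sqrt{37891}$ ($l = \sqrt{28386 - 179950} - 48018 = \sqrt{-151564} - 48018 = 2 i \sqrt{37891} - 48018 = -48018 + 2 i \sqrt{37891} \approx -48018.0 + 389.31 i$)
$H = 405589$ ($H = 405262 + \left(190 + 137\right) = 405262 + 327 = 405589$)
$\frac{H}{l} = \frac{405589}{-48018 + 2 i \sqrt{37891}}$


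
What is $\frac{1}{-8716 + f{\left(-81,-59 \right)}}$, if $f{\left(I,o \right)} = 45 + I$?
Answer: $- \frac{1}{8752} \approx -0.00011426$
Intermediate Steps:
$\frac{1}{-8716 + f{\left(-81,-59 \right)}} = \frac{1}{-8716 + \left(45 - 81\right)} = \frac{1}{-8716 - 36} = \frac{1}{-8752} = - \frac{1}{8752}$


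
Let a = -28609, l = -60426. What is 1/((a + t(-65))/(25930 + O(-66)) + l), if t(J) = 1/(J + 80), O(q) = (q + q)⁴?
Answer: -2277162795/137599839265237 ≈ -1.6549e-5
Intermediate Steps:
O(q) = 16*q⁴ (O(q) = (2*q)⁴ = 16*q⁴)
t(J) = 1/(80 + J)
1/((a + t(-65))/(25930 + O(-66)) + l) = 1/((-28609 + 1/(80 - 65))/(25930 + 16*(-66)⁴) - 60426) = 1/((-28609 + 1/15)/(25930 + 16*18974736) - 60426) = 1/((-28609 + 1/15)/(25930 + 303595776) - 60426) = 1/(-429134/15/303621706 - 60426) = 1/(-429134/15*1/303621706 - 60426) = 1/(-214567/2277162795 - 60426) = 1/(-137599839265237/2277162795) = -2277162795/137599839265237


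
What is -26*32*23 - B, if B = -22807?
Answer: 3671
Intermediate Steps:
-26*32*23 - B = -26*32*23 - 1*(-22807) = -832*23 + 22807 = -19136 + 22807 = 3671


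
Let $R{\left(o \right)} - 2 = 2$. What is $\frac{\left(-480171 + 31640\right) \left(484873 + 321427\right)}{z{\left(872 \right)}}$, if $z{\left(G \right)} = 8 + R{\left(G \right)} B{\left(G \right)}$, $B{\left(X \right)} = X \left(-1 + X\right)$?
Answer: $- \frac{90412636325}{759514} \approx -1.1904 \cdot 10^{5}$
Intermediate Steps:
$R{\left(o \right)} = 4$ ($R{\left(o \right)} = 2 + 2 = 4$)
$z{\left(G \right)} = 8 + 4 G \left(-1 + G\right)$
$\frac{\left(-480171 + 31640\right) \left(484873 + 321427\right)}{z{\left(872 \right)}} = \frac{\left(-480171 + 31640\right) \left(484873 + 321427\right)}{8 + 4 \cdot 872 \left(-1 + 872\right)} = \frac{\left(-448531\right) 806300}{8 + 4 \cdot 872 \cdot 871} = - \frac{361650545300}{8 + 3038048} = - \frac{361650545300}{3038056} = \left(-361650545300\right) \frac{1}{3038056} = - \frac{90412636325}{759514}$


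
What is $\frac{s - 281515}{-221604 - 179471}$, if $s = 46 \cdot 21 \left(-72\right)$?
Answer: $\frac{351067}{401075} \approx 0.87531$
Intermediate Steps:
$s = -69552$ ($s = 966 \left(-72\right) = -69552$)
$\frac{s - 281515}{-221604 - 179471} = \frac{-69552 - 281515}{-221604 - 179471} = - \frac{351067}{-401075} = \left(-351067\right) \left(- \frac{1}{401075}\right) = \frac{351067}{401075}$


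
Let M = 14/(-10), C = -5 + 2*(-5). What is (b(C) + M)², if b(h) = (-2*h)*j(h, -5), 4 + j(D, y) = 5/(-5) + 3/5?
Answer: 444889/25 ≈ 17796.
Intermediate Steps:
j(D, y) = -22/5 (j(D, y) = -4 + (5/(-5) + 3/5) = -4 + (5*(-⅕) + 3*(⅕)) = -4 + (-1 + ⅗) = -4 - ⅖ = -22/5)
C = -15 (C = -5 - 10 = -15)
b(h) = 44*h/5 (b(h) = -2*h*(-22/5) = 44*h/5)
M = -7/5 (M = 14*(-⅒) = -7/5 ≈ -1.4000)
(b(C) + M)² = ((44/5)*(-15) - 7/5)² = (-132 - 7/5)² = (-667/5)² = 444889/25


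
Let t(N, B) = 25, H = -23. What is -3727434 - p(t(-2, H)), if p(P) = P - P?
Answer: -3727434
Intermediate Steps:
p(P) = 0
-3727434 - p(t(-2, H)) = -3727434 - 1*0 = -3727434 + 0 = -3727434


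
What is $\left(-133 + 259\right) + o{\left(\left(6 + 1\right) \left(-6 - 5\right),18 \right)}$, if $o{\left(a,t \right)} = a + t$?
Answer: $67$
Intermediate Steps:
$\left(-133 + 259\right) + o{\left(\left(6 + 1\right) \left(-6 - 5\right),18 \right)} = \left(-133 + 259\right) + \left(\left(6 + 1\right) \left(-6 - 5\right) + 18\right) = 126 + \left(7 \left(-11\right) + 18\right) = 126 + \left(-77 + 18\right) = 126 - 59 = 67$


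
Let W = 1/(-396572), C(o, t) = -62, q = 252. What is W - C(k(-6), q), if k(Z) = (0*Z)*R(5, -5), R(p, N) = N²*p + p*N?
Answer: 24587463/396572 ≈ 62.000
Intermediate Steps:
R(p, N) = N*p + p*N² (R(p, N) = p*N² + N*p = N*p + p*N²)
k(Z) = 0 (k(Z) = (0*Z)*(-5*5*(1 - 5)) = 0*(-5*5*(-4)) = 0*100 = 0)
W = -1/396572 ≈ -2.5216e-6
W - C(k(-6), q) = -1/396572 - 1*(-62) = -1/396572 + 62 = 24587463/396572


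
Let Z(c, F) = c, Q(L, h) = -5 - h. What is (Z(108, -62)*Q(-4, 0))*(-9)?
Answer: 4860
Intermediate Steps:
(Z(108, -62)*Q(-4, 0))*(-9) = (108*(-5 - 1*0))*(-9) = (108*(-5 + 0))*(-9) = (108*(-5))*(-9) = -540*(-9) = 4860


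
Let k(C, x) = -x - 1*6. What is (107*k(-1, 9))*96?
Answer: -154080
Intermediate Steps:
k(C, x) = -6 - x (k(C, x) = -x - 6 = -6 - x)
(107*k(-1, 9))*96 = (107*(-6 - 1*9))*96 = (107*(-6 - 9))*96 = (107*(-15))*96 = -1605*96 = -154080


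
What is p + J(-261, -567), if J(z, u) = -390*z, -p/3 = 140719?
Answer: -320367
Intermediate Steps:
p = -422157 (p = -3*140719 = -422157)
p + J(-261, -567) = -422157 - 390*(-261) = -422157 + 101790 = -320367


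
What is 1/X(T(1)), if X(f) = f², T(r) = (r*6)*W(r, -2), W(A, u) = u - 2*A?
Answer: 1/576 ≈ 0.0017361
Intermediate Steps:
T(r) = 6*r*(-2 - 2*r) (T(r) = (r*6)*(-2 - 2*r) = (6*r)*(-2 - 2*r) = 6*r*(-2 - 2*r))
1/X(T(1)) = 1/((-12*1*(1 + 1))²) = 1/((-12*1*2)²) = 1/((-24)²) = 1/576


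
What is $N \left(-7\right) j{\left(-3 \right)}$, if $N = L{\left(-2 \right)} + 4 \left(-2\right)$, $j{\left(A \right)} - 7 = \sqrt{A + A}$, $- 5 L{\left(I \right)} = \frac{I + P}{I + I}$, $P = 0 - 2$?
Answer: $\frac{2009}{5} + \frac{287 i \sqrt{6}}{5} \approx 401.8 + 140.6 i$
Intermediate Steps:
$P = -2$
$L{\left(I \right)} = - \frac{-2 + I}{10 I}$ ($L{\left(I \right)} = - \frac{\left(I - 2\right) \frac{1}{I + I}}{5} = - \frac{\left(-2 + I\right) \frac{1}{2 I}}{5} = - \frac{\frac{1}{2} \frac{1}{I} \left(-2 + I\right)}{5} = - \frac{-2 + I}{10 I}$)
$j{\left(A \right)} = 7 + \sqrt{2} \sqrt{A}$ ($j{\left(A \right)} = 7 + \sqrt{A + A} = 7 + \sqrt{2 A} = 7 + \sqrt{2} \sqrt{A}$)
$N = - \frac{41}{5}$ ($N = \frac{2 - -2}{10 \left(-2\right)} + 4 \left(-2\right) = \frac{1}{10} \left(- \frac{1}{2}\right) \left(2 + 2\right) - 8 = \frac{1}{10} \left(- \frac{1}{2}\right) 4 - 8 = - \frac{1}{5} - 8 = - \frac{41}{5} \approx -8.2$)
$N \left(-7\right) j{\left(-3 \right)} = \left(- \frac{41}{5}\right) \left(-7\right) \left(7 + \sqrt{2} \sqrt{-3}\right) = \frac{287 \left(7 + \sqrt{2} i \sqrt{3}\right)}{5} = \frac{287 \left(7 + i \sqrt{6}\right)}{5} = \frac{2009}{5} + \frac{287 i \sqrt{6}}{5}$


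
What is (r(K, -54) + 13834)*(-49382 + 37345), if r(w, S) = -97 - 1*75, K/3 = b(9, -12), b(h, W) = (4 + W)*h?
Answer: -164449494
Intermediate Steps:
b(h, W) = h*(4 + W)
K = -216 (K = 3*(9*(4 - 12)) = 3*(9*(-8)) = 3*(-72) = -216)
r(w, S) = -172 (r(w, S) = -97 - 75 = -172)
(r(K, -54) + 13834)*(-49382 + 37345) = (-172 + 13834)*(-49382 + 37345) = 13662*(-12037) = -164449494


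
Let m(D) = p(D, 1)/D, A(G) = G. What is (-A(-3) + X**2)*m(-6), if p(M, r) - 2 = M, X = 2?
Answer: 14/3 ≈ 4.6667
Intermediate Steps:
p(M, r) = 2 + M
m(D) = (2 + D)/D
(-A(-3) + X**2)*m(-6) = (-1*(-3) + 2**2)*((2 - 6)/(-6)) = (3 + 4)*(-1/6*(-4)) = 7*(2/3) = 14/3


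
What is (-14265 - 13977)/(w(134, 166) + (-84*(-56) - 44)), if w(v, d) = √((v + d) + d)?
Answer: -94140/15533 + 4707*√466/3619189 ≈ -6.0326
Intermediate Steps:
w(v, d) = √(v + 2*d) (w(v, d) = √((d + v) + d) = √(v + 2*d))
(-14265 - 13977)/(w(134, 166) + (-84*(-56) - 44)) = (-14265 - 13977)/(√(134 + 2*166) + (-84*(-56) - 44)) = -28242/(√(134 + 332) + (4704 - 44)) = -28242/(√466 + 4660) = -28242/(4660 + √466)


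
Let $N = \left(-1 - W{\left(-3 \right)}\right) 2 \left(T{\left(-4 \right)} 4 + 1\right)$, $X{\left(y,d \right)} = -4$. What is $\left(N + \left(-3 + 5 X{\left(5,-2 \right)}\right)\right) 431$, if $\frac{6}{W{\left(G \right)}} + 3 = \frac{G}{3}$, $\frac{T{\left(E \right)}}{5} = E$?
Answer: $-43962$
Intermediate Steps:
$T{\left(E \right)} = 5 E$
$W{\left(G \right)} = \frac{6}{-3 + \frac{G}{3}}$
$N = -79$ ($N = \left(-1 - \frac{18}{-9 - 3}\right) 2 \left(5 \left(-4\right) 4 + 1\right) = \left(-1 - \frac{18}{-12}\right) 2 \left(\left(-20\right) 4 + 1\right) = \left(-1 - 18 \left(- \frac{1}{12}\right)\right) 2 \left(-80 + 1\right) = \left(-1 - - \frac{3}{2}\right) 2 \left(-79\right) = \left(-1 + \frac{3}{2}\right) 2 \left(-79\right) = \frac{1}{2} \cdot 2 \left(-79\right) = 1 \left(-79\right) = -79$)
$\left(N + \left(-3 + 5 X{\left(5,-2 \right)}\right)\right) 431 = \left(-79 + \left(-3 + 5 \left(-4\right)\right)\right) 431 = \left(-79 - 23\right) 431 = \left(-102\right) 431 = -43962$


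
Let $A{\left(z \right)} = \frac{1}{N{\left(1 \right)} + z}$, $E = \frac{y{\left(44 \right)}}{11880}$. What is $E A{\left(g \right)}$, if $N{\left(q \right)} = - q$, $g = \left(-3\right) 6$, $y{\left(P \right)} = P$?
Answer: $- \frac{1}{5130} \approx -0.00019493$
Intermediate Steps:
$g = -18$
$E = \frac{1}{270}$ ($E = \frac{44}{11880} = 44 \cdot \frac{1}{11880} = \frac{1}{270} \approx 0.0037037$)
$A{\left(z \right)} = \frac{1}{-1 + z}$ ($A{\left(z \right)} = \frac{1}{\left(-1\right) 1 + z} = \frac{1}{-1 + z}$)
$E A{\left(g \right)} = \frac{1}{270 \left(-1 - 18\right)} = \frac{1}{270 \left(-19\right)} = \frac{1}{270} \left(- \frac{1}{19}\right) = - \frac{1}{5130}$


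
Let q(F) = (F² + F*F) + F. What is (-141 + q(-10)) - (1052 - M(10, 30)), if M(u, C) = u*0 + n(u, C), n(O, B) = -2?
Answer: -1005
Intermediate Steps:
q(F) = F + 2*F² (q(F) = (F² + F²) + F = 2*F² + F = F + 2*F²)
M(u, C) = -2 (M(u, C) = u*0 - 2 = 0 - 2 = -2)
(-141 + q(-10)) - (1052 - M(10, 30)) = (-141 - 10*(1 + 2*(-10))) - (1052 - 1*(-2)) = (-141 - 10*(1 - 20)) - (1052 + 2) = (-141 - 10*(-19)) - 1*1054 = (-141 + 190) - 1054 = 49 - 1054 = -1005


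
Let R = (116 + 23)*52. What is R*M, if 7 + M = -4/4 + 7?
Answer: -7228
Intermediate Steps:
R = 7228 (R = 139*52 = 7228)
M = -1 (M = -7 + (-4/4 + 7) = -7 + (-4*¼ + 7) = -7 + (-1 + 7) = -7 + 6 = -1)
R*M = 7228*(-1) = -7228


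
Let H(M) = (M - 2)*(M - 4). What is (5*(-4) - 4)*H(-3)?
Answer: -840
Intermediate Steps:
H(M) = (-4 + M)*(-2 + M) (H(M) = (-2 + M)*(-4 + M) = (-4 + M)*(-2 + M))
(5*(-4) - 4)*H(-3) = (5*(-4) - 4)*(8 + (-3)² - 6*(-3)) = (-20 - 4)*(8 + 9 + 18) = -24*35 = -840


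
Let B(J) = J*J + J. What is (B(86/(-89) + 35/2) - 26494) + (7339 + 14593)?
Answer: -135357305/31684 ≈ -4272.1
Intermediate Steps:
B(J) = J + J² (B(J) = J² + J = J + J²)
(B(86/(-89) + 35/2) - 26494) + (7339 + 14593) = ((86/(-89) + 35/2)*(1 + (86/(-89) + 35/2)) - 26494) + (7339 + 14593) = ((86*(-1/89) + 35*(½))*(1 + (86*(-1/89) + 35*(½))) - 26494) + 21932 = ((-86/89 + 35/2)*(1 + (-86/89 + 35/2)) - 26494) + 21932 = (2943*(1 + 2943/178)/178 - 26494) + 21932 = ((2943/178)*(3121/178) - 26494) + 21932 = (9185103/31684 - 26494) + 21932 = -830250793/31684 + 21932 = -135357305/31684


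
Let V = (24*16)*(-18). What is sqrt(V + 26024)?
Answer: 2*sqrt(4778) ≈ 138.25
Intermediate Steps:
V = -6912 (V = 384*(-18) = -6912)
sqrt(V + 26024) = sqrt(-6912 + 26024) = sqrt(19112) = 2*sqrt(4778)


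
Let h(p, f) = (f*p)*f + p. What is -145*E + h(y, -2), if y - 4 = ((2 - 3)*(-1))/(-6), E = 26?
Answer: -22505/6 ≈ -3750.8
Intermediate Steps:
y = 23/6 (y = 4 + ((2 - 3)*(-1))/(-6) = 4 - 1*(-1)*(-1/6) = 4 + 1*(-1/6) = 4 - 1/6 = 23/6 ≈ 3.8333)
h(p, f) = p + p*f**2 (h(p, f) = p*f**2 + p = p + p*f**2)
-145*E + h(y, -2) = -145*26 + 23*(1 + (-2)**2)/6 = -3770 + 23*(1 + 4)/6 = -3770 + (23/6)*5 = -3770 + 115/6 = -22505/6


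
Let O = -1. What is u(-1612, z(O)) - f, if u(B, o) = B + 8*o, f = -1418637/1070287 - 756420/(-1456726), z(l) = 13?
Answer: -1174944145417987/779557450181 ≈ -1507.2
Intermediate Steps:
f = -628489454961/779557450181 (f = -1418637*1/1070287 - 756420*(-1/1456726) = -1418637/1070287 + 378210/728363 = -628489454961/779557450181 ≈ -0.80621)
u(-1612, z(O)) - f = (-1612 + 8*13) - 1*(-628489454961/779557450181) = (-1612 + 104) + 628489454961/779557450181 = -1508 + 628489454961/779557450181 = -1174944145417987/779557450181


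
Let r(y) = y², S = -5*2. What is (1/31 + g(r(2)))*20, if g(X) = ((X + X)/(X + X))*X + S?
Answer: -3700/31 ≈ -119.35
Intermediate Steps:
S = -10
g(X) = -10 + X (g(X) = ((X + X)/(X + X))*X - 10 = ((2*X)/((2*X)))*X - 10 = ((2*X)*(1/(2*X)))*X - 10 = 1*X - 10 = X - 10 = -10 + X)
(1/31 + g(r(2)))*20 = (1/31 + (-10 + 2²))*20 = (1/31 + (-10 + 4))*20 = (1/31 - 6)*20 = -185/31*20 = -3700/31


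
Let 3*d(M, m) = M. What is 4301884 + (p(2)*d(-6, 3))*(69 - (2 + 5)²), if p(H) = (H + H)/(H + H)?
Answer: 4301844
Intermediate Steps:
p(H) = 1 (p(H) = (2*H)/((2*H)) = (2*H)*(1/(2*H)) = 1)
d(M, m) = M/3
4301884 + (p(2)*d(-6, 3))*(69 - (2 + 5)²) = 4301884 + (1*((⅓)*(-6)))*(69 - (2 + 5)²) = 4301884 + (1*(-2))*(69 - 1*7²) = 4301884 - 2*(69 - 1*49) = 4301884 - 2*(69 - 49) = 4301884 - 2*20 = 4301884 - 40 = 4301844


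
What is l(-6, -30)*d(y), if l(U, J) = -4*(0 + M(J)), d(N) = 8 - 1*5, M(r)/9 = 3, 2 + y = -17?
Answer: -324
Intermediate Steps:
y = -19 (y = -2 - 17 = -19)
M(r) = 27 (M(r) = 9*3 = 27)
d(N) = 3 (d(N) = 8 - 5 = 3)
l(U, J) = -108 (l(U, J) = -4*(0 + 27) = -4*27 = -108)
l(-6, -30)*d(y) = -108*3 = -324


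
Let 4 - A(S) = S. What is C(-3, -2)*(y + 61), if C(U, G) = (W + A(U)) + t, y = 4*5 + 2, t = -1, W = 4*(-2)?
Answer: -166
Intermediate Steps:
W = -8
A(S) = 4 - S
y = 22 (y = 20 + 2 = 22)
C(U, G) = -5 - U (C(U, G) = (-8 + (4 - U)) - 1 = (-4 - U) - 1 = -5 - U)
C(-3, -2)*(y + 61) = (-5 - 1*(-3))*(22 + 61) = (-5 + 3)*83 = -2*83 = -166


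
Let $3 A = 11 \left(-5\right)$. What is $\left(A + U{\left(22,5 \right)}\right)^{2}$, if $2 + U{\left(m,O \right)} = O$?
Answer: $\frac{2116}{9} \approx 235.11$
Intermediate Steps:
$U{\left(m,O \right)} = -2 + O$
$A = - \frac{55}{3}$ ($A = \frac{11 \left(-5\right)}{3} = \frac{1}{3} \left(-55\right) = - \frac{55}{3} \approx -18.333$)
$\left(A + U{\left(22,5 \right)}\right)^{2} = \left(- \frac{55}{3} + \left(-2 + 5\right)\right)^{2} = \left(- \frac{55}{3} + 3\right)^{2} = \left(- \frac{46}{3}\right)^{2} = \frac{2116}{9}$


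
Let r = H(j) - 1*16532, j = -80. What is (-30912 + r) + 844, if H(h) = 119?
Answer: -46481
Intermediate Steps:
r = -16413 (r = 119 - 1*16532 = 119 - 16532 = -16413)
(-30912 + r) + 844 = (-30912 - 16413) + 844 = -47325 + 844 = -46481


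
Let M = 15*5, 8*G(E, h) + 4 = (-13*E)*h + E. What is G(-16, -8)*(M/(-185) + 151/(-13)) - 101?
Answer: 1168530/481 ≈ 2429.4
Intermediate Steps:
G(E, h) = -1/2 + E/8 - 13*E*h/8 (G(E, h) = -1/2 + ((-13*E)*h + E)/8 = -1/2 + (-13*E*h + E)/8 = -1/2 + (E - 13*E*h)/8 = -1/2 + (E/8 - 13*E*h/8) = -1/2 + E/8 - 13*E*h/8)
M = 75
G(-16, -8)*(M/(-185) + 151/(-13)) - 101 = (-1/2 + (1/8)*(-16) - 13/8*(-16)*(-8))*(75/(-185) + 151/(-13)) - 101 = (-1/2 - 2 - 208)*(75*(-1/185) + 151*(-1/13)) - 101 = -421*(-15/37 - 151/13)/2 - 101 = -421/2*(-5782/481) - 101 = 1217111/481 - 101 = 1168530/481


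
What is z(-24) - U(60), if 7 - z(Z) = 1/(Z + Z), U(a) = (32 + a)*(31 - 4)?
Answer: -118895/48 ≈ -2477.0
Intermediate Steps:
U(a) = 864 + 27*a (U(a) = (32 + a)*27 = 864 + 27*a)
z(Z) = 7 - 1/(2*Z) (z(Z) = 7 - 1/(Z + Z) = 7 - 1/(2*Z))
z(-24) - U(60) = (7 - ½/(-24)) - (864 + 27*60) = (7 - ½*(-1/24)) - (864 + 1620) = (7 + 1/48) - 1*2484 = 337/48 - 2484 = -118895/48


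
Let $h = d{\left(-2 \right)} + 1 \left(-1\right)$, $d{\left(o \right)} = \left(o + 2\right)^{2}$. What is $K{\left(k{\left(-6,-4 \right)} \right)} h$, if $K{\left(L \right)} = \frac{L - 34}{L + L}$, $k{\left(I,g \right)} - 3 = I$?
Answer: $- \frac{37}{6} \approx -6.1667$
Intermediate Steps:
$k{\left(I,g \right)} = 3 + I$
$d{\left(o \right)} = \left(2 + o\right)^{2}$
$K{\left(L \right)} = \frac{-34 + L}{2 L}$
$h = -1$ ($h = \left(2 - 2\right)^{2} + 1 \left(-1\right) = 0^{2} - 1 = 0 - 1 = -1$)
$K{\left(k{\left(-6,-4 \right)} \right)} h = \frac{-34 + \left(3 - 6\right)}{2 \left(3 - 6\right)} \left(-1\right) = \frac{-34 - 3}{2 \left(-3\right)} \left(-1\right) = \frac{1}{2} \left(- \frac{1}{3}\right) \left(-37\right) \left(-1\right) = \frac{37}{6} \left(-1\right) = - \frac{37}{6}$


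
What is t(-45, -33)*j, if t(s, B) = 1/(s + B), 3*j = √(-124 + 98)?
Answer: -I*√26/234 ≈ -0.021791*I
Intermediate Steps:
j = I*√26/3 (j = √(-124 + 98)/3 = √(-26)/3 = (I*√26)/3 = I*√26/3 ≈ 1.6997*I)
t(s, B) = 1/(B + s)
t(-45, -33)*j = (I*√26/3)/(-33 - 45) = (I*√26/3)/(-78) = -I*√26/234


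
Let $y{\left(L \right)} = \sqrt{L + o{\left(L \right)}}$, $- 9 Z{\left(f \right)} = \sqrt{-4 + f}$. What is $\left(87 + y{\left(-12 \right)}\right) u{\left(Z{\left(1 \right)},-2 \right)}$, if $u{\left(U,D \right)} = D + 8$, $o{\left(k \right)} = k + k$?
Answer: $522 + 36 i \approx 522.0 + 36.0 i$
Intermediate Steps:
$o{\left(k \right)} = 2 k$
$Z{\left(f \right)} = - \frac{\sqrt{-4 + f}}{9}$
$u{\left(U,D \right)} = 8 + D$
$y{\left(L \right)} = \sqrt{3} \sqrt{L}$ ($y{\left(L \right)} = \sqrt{L + 2 L} = \sqrt{3 L} = \sqrt{3} \sqrt{L}$)
$\left(87 + y{\left(-12 \right)}\right) u{\left(Z{\left(1 \right)},-2 \right)} = \left(87 + \sqrt{3} \sqrt{-12}\right) \left(8 - 2\right) = \left(87 + \sqrt{3} \cdot 2 i \sqrt{3}\right) 6 = \left(87 + 6 i\right) 6 = 522 + 36 i$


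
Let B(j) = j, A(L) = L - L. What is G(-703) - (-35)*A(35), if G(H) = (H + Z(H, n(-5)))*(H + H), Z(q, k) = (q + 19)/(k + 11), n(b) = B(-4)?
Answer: 7880630/7 ≈ 1.1258e+6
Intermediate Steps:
A(L) = 0
n(b) = -4
Z(q, k) = (19 + q)/(11 + k)
G(H) = 2*H*(19/7 + 8*H/7) (G(H) = (H + (19 + H)/(11 - 4))*(H + H) = (H + (19 + H)/7)*(2*H) = (H + (19/7 + H/7))*(2*H) = (19/7 + 8*H/7)*(2*H) = 2*H*(19/7 + 8*H/7))
G(-703) - (-35)*A(35) = (2/7)*(-703)*(19 + 8*(-703)) - (-35)*0 = (2/7)*(-703)*(19 - 5624) - 1*0 = (2/7)*(-703)*(-5605) + 0 = 7880630/7 + 0 = 7880630/7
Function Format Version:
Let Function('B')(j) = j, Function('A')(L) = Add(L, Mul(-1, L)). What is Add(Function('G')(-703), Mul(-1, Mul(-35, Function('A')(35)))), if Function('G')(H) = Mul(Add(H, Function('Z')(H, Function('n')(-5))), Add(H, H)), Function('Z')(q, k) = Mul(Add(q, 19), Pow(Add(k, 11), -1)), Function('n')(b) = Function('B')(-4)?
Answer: Rational(7880630, 7) ≈ 1.1258e+6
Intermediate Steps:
Function('A')(L) = 0
Function('n')(b) = -4
Function('Z')(q, k) = Mul(Pow(Add(11, k), -1), Add(19, q)) (Function('Z')(q, k) = Mul(Add(19, q), Pow(Add(11, k), -1)) = Mul(Pow(Add(11, k), -1), Add(19, q)))
Function('G')(H) = Mul(2, H, Add(Rational(19, 7), Mul(Rational(8, 7), H))) (Function('G')(H) = Mul(Add(H, Mul(Pow(Add(11, -4), -1), Add(19, H))), Add(H, H)) = Mul(Add(H, Mul(Pow(7, -1), Add(19, H))), Mul(2, H)) = Mul(Add(H, Mul(Rational(1, 7), Add(19, H))), Mul(2, H)) = Mul(Add(H, Add(Rational(19, 7), Mul(Rational(1, 7), H))), Mul(2, H)) = Mul(Add(Rational(19, 7), Mul(Rational(8, 7), H)), Mul(2, H)) = Mul(2, H, Add(Rational(19, 7), Mul(Rational(8, 7), H))))
Add(Function('G')(-703), Mul(-1, Mul(-35, Function('A')(35)))) = Add(Mul(Rational(2, 7), -703, Add(19, Mul(8, -703))), Mul(-1, Mul(-35, 0))) = Add(Mul(Rational(2, 7), -703, Add(19, -5624)), Mul(-1, 0)) = Add(Mul(Rational(2, 7), -703, -5605), 0) = Add(Rational(7880630, 7), 0) = Rational(7880630, 7)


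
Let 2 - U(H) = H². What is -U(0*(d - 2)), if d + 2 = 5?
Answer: -2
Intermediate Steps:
d = 3 (d = -2 + 5 = 3)
U(H) = 2 - H²
-U(0*(d - 2)) = -(2 - (0*(3 - 2))²) = -(2 - (0*1)²) = -(2 - 1*0²) = -(2 - 1*0) = -(2 + 0) = -1*2 = -2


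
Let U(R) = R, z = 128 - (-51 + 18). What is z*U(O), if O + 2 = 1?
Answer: -161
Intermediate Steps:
O = -1 (O = -2 + 1 = -1)
z = 161 (z = 128 - 1*(-33) = 128 + 33 = 161)
z*U(O) = 161*(-1) = -161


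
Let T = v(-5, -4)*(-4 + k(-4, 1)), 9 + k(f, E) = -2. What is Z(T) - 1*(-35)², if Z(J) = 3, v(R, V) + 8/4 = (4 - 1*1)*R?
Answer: -1222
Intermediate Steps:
k(f, E) = -11 (k(f, E) = -9 - 2 = -11)
v(R, V) = -2 + 3*R (v(R, V) = -2 + (4 - 1*1)*R = -2 + (4 - 1)*R = -2 + 3*R)
T = 255 (T = (-2 + 3*(-5))*(-4 - 11) = (-2 - 15)*(-15) = -17*(-15) = 255)
Z(T) - 1*(-35)² = 3 - 1*(-35)² = 3 - 1*1225 = 3 - 1225 = -1222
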